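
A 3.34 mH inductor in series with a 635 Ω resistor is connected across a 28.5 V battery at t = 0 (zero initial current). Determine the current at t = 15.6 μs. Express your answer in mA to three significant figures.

τ = L/R = 3.340×10^-3/635 = 5.260×10^-6 s; final current I_∞ = ε/R = 28.5/635 = 4.488×10^-2 A.
I(t) = I_∞(1 − e^(−t/τ)) with t/τ = 2.966.
I = (4.488×10^-2)(1 − e^(−2.966)) = 4.257×10^-2 A.

I ≈ 42.6 mA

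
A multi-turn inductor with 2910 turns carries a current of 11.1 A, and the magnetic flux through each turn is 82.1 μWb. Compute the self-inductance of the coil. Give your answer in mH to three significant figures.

Self-inductance is defined by L = NΦ_B/I (flux linkage over current).
L = (2910)(8.210×10^-5 Wb)/(11.1 A) = 2.152×10^-2 H.

L ≈ 21.5 mH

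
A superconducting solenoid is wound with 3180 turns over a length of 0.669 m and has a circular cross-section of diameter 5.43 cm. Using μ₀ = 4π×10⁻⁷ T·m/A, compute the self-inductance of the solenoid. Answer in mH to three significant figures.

L ≈ 44.0 mH

A = π(d/2)² = π(2.715×10^-2 m)² = 2.316×10^-3 m².
For a long solenoid, L = μ₀N²A/ℓ.
L = (4π×10⁻⁷)(3180)²(2.316×10^-3)/(0.669 m) = 4.399×10^-2 H.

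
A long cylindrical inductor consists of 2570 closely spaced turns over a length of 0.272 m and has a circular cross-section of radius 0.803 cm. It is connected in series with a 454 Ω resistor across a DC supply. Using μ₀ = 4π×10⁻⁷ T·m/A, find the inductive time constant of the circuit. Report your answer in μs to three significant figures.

A = πr² = π(8.030×10^-3 m)² = 2.026×10^-4 m².
L = μ₀N²A/ℓ = (4π×10⁻⁷)(2570)²(2.026×10^-4)/(0.272) = 6.181×10^-3 H.
τ = L/R = (6.181×10^-3)/(454) = 1.362×10^-5 s.

τ ≈ 13.6 μs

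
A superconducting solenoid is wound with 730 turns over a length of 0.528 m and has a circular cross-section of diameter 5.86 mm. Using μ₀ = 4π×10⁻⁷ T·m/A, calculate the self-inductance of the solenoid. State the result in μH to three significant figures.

A = π(d/2)² = π(2.930×10^-3 m)² = 2.697×10^-5 m².
For a long solenoid, L = μ₀N²A/ℓ.
L = (4π×10⁻⁷)(730)²(2.697×10^-5)/(0.528 m) = 3.421×10^-5 H.

L ≈ 34.2 μH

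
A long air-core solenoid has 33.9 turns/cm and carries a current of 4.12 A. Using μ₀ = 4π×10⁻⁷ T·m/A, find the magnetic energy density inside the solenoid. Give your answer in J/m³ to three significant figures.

B = μ₀nI = (4π×10⁻⁷)(3.390×10^3)(4.12) = 1.755×10^-2 T.
u = B²/(2μ₀) = (1.755×10^-2)²/(2×4π×10⁻⁷) = 122.6 J/m³.

u ≈ 123 J/m³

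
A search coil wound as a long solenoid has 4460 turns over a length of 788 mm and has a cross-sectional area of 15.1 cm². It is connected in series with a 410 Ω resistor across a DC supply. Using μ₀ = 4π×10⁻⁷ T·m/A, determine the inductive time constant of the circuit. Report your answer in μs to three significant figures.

A = 15.1 cm² = 1.510×10^-3 m².
L = μ₀N²A/ℓ = (4π×10⁻⁷)(4460)²(1.510×10^-3)/(0.788) = 4.790×10^-2 H.
τ = L/R = (4.790×10^-2)/(410) = 1.168×10^-4 s.

τ ≈ 117 μs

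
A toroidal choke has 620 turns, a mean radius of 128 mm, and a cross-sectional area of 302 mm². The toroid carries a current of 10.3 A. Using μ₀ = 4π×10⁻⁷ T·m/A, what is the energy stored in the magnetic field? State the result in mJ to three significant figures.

U ≈ 9.62 mJ

L = μ₀N²A/(2πR) = (4π×10⁻⁷)(620)²(3.020×10^-4)/(2π×0.128) = 1.814×10^-4 H.
U = ½LI² = ½(1.814×10^-4)(10.3)² = 9.622×10^-3 J.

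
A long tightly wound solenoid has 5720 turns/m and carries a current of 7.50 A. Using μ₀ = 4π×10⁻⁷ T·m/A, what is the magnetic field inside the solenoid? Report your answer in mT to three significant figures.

B ≈ 53.9 mT

Inside a long solenoid, B = μ₀nI.
B = (4π×10⁻⁷)(5.720×10^3 m⁻¹)(7.50 A) = 5.391×10^-2 T.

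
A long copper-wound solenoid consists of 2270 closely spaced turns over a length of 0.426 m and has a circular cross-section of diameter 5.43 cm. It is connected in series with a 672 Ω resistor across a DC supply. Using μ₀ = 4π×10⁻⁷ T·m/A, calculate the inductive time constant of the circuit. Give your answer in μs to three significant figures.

A = π(d/2)² = π(2.715×10^-2 m)² = 2.316×10^-3 m².
L = μ₀N²A/ℓ = (4π×10⁻⁷)(2270)²(2.316×10^-3)/(0.426) = 3.520×10^-2 H.
τ = L/R = (3.520×10^-2)/(672) = 5.238×10^-5 s.

τ ≈ 52.4 μs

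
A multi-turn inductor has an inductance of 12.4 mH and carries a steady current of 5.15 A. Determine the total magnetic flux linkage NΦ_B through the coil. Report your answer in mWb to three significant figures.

NΦ_B ≈ 63.9 mWb

From L = NΦ_B/I, the flux linkage is NΦ_B = LI.
NΦ_B = (1.240×10^-2 H)(5.15 A) = 6.386×10^-2 Wb.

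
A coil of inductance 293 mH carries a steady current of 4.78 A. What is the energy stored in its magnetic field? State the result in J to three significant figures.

U ≈ 3.35 J

Stored magnetic energy: U = ½LI².
U = ½(0.293 H)(4.78 A)² = 3.347 J.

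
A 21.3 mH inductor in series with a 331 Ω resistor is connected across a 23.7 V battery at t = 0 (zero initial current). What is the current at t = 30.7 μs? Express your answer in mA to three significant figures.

I ≈ 27.2 mA

τ = L/R = 2.130×10^-2/331 = 6.435×10^-5 s; final current I_∞ = ε/R = 23.7/331 = 7.160×10^-2 A.
I(t) = I_∞(1 − e^(−t/τ)) with t/τ = 0.477.
I = (7.160×10^-2)(1 − e^(−0.477)) = 2.717×10^-2 A.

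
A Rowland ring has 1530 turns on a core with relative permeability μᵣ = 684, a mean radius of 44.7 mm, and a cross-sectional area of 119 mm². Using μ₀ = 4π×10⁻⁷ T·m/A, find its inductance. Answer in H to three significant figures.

L ≈ 0.853 H

For a thin toroid, L = μ₀μᵣN²A/(2πR).
L = (4π×10⁻⁷)(684)(1530)²(1.190×10^-4) / (2π×4.470×10^-2 m) = 0.8525 H.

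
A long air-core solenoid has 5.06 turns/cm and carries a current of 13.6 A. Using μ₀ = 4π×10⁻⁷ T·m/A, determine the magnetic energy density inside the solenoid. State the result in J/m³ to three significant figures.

u ≈ 29.8 J/m³

B = μ₀nI = (4π×10⁻⁷)(506)(13.6) = 8.648×10^-3 T.
u = B²/(2μ₀) = (8.648×10^-3)²/(2×4π×10⁻⁷) = 29.75 J/m³.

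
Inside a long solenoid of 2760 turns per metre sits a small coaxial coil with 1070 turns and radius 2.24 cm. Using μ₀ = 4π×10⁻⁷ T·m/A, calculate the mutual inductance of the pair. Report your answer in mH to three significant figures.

The outer solenoid produces a uniform field B₁ = μ₀n₁I₁ across the inner coil,
so the flux linkage is N₂Φ = N₂B₁A₂ = μ₀n₁N₂A₂·I₁, giving M = μ₀n₁N₂A₂.
A₂ = πr² = π(2.240×10^-2 m)² = 1.576×10^-3 m².
M = (4π×10⁻⁷)(2760)(1070)(1.576×10^-3) = 5.850×10^-3 H.

M ≈ 5.85 mH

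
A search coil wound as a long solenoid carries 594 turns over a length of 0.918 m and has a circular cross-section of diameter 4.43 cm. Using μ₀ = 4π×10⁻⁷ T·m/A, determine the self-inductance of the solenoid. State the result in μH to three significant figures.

L ≈ 744 μH

A = π(d/2)² = π(2.215×10^-2 m)² = 1.541×10^-3 m².
For a long solenoid, L = μ₀N²A/ℓ.
L = (4π×10⁻⁷)(594)²(1.541×10^-3)/(0.918 m) = 7.4445×10^-4 H.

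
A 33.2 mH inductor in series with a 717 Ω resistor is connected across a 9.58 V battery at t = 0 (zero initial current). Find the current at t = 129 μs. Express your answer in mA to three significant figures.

I ≈ 12.5 mA

τ = L/R = 3.320×10^-2/717 = 4.630×10^-5 s; final current I_∞ = ε/R = 9.58/717 = 1.336×10^-2 A.
I(t) = I_∞(1 − e^(−t/τ)) with t/τ = 2.786.
I = (1.336×10^-2)(1 − e^(−2.786)) = 1.254×10^-2 A.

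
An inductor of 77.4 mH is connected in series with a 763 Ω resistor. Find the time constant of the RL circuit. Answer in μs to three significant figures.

τ = L/R = (7.740×10^-2 H)/(763 Ω) = 1.014×10^-4 s.

τ ≈ 101 μs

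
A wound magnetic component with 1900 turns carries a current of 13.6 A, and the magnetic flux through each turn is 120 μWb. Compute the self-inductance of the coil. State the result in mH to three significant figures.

L ≈ 16.8 mH

Self-inductance is defined by L = NΦ_B/I (flux linkage over current).
L = (1900)(1.200×10^-4 Wb)/(13.6 A) = 1.676×10^-2 H.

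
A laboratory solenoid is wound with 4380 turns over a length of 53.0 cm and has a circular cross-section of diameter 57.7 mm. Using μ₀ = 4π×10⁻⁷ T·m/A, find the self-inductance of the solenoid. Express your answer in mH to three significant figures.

A = π(d/2)² = π(2.885×10^-2 m)² = 2.6148×10^-3 m².
For a long solenoid, L = μ₀N²A/ℓ.
L = (4π×10⁻⁷)(4380)²(2.6148×10^-3)/(0.53 m) = 0.1189 H.

L ≈ 119 mH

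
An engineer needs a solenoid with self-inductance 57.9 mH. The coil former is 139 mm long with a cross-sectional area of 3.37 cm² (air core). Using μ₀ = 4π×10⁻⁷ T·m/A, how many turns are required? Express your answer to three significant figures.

A = 3.37 cm² = 3.370×10^-4 m².
From L = μ₀N²A/ℓ, N = √(Lℓ / (μ₀A)).
N = √[(5.790×10^-2)(0.139) / ((4π×10⁻⁷)×3.370×10^-4)] = √(1.900×10^7) ≈ 4359.4.

N ≈ 4360 turns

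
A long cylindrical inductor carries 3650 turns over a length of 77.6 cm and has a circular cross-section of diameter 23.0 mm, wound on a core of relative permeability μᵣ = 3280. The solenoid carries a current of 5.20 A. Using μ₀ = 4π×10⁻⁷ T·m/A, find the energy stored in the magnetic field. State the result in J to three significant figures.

U ≈ 397 J

A = π(d/2)² = π(1.150×10^-2 m)² = 4.1548×10^-4 m².
L = μ₀μᵣN²A/ℓ = (4π×10⁻⁷)(3280)(3650)²(4.1548×10^-4)/(0.776) = 29.4 H.
U = ½LI² = ½(29.4)(5.20)² = 397.49 J.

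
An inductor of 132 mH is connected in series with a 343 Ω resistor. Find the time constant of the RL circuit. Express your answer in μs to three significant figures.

τ ≈ 385 μs

τ = L/R = (0.132 H)/(343 Ω) = 3.848×10^-4 s.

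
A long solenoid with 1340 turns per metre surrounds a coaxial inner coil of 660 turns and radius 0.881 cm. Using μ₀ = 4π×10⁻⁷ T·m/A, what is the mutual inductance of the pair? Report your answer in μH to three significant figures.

The outer solenoid produces a uniform field B₁ = μ₀n₁I₁ across the inner coil,
so the flux linkage is N₂Φ = N₂B₁A₂ = μ₀n₁N₂A₂·I₁, giving M = μ₀n₁N₂A₂.
A₂ = πr² = π(8.810×10^-3 m)² = 2.438×10^-4 m².
M = (4π×10⁻⁷)(1340)(660)(2.438×10^-4) = 2.710×10^-4 H.

M ≈ 271 μH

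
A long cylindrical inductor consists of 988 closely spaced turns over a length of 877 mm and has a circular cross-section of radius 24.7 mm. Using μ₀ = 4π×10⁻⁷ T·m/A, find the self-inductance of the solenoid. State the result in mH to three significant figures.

L ≈ 2.68 mH

A = πr² = π(2.470×10^-2 m)² = 1.917×10^-3 m².
For a long solenoid, L = μ₀N²A/ℓ.
L = (4π×10⁻⁷)(988)²(1.917×10^-3)/(0.877 m) = 2.681×10^-3 H.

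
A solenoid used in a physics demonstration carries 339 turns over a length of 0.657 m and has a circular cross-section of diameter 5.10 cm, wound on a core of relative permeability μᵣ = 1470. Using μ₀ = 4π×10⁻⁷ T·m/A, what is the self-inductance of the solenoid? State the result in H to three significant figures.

L ≈ 0.660 H

A = π(d/2)² = π(2.550×10^-2 m)² = 2.043×10^-3 m².
For a long solenoid, L = μ₀μᵣN²A/ℓ.
L = (4π×10⁻⁷)(1470)(339)²(2.043×10^-3)/(0.657 m) = 0.6601 H.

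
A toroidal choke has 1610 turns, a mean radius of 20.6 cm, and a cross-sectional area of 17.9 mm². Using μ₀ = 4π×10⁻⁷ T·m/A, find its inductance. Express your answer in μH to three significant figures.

For a thin toroid, L = μ₀N²A/(2πR).
L = (4π×10⁻⁷)(1610)²(1.790×10^-5) / (2π×0.206 m) = 4.5047×10^-5 H.

L ≈ 45.0 μH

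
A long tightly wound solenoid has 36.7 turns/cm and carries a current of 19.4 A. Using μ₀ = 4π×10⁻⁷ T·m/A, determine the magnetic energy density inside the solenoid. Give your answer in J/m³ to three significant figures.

B = μ₀nI = (4π×10⁻⁷)(3.670×10^3)(19.4) = 8.947×10^-2 T.
u = B²/(2μ₀) = (8.947×10^-2)²/(2×4π×10⁻⁷) = 3.185×10^3 J/m³.

u ≈ 3190 J/m³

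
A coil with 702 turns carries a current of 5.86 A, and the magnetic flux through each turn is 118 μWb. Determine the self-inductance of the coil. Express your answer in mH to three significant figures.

L ≈ 14.1 mH

Self-inductance is defined by L = NΦ_B/I (flux linkage over current).
L = (702)(1.180×10^-4 Wb)/(5.86 A) = 1.414×10^-2 H.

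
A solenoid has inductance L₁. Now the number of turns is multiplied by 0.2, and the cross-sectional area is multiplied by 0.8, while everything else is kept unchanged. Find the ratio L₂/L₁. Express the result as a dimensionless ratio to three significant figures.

For a solenoid, L ∝ μᵣN²A/ℓ.
L₂/L₁ = (0.2)^2 × (0.8) = 0.0320.

L₂/L₁ = 0.0320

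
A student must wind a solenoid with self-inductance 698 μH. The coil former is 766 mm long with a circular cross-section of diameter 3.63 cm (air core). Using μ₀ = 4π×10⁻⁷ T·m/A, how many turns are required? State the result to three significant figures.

A = π(d/2)² = π(1.815×10^-2 m)² = 1.0349×10^-3 m².
From L = μ₀N²A/ℓ, N = √(Lℓ / (μ₀A)).
N = √[(6.980×10^-4)(0.766) / ((4π×10⁻⁷)×1.0349×10^-3)] = √(4.111×10^5) ≈ 641.2.

N ≈ 641 turns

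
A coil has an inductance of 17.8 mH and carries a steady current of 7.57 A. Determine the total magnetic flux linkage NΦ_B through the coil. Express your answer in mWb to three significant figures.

From L = NΦ_B/I, the flux linkage is NΦ_B = LI.
NΦ_B = (1.780×10^-2 H)(7.57 A) = 0.1347 Wb.

NΦ_B ≈ 135 mWb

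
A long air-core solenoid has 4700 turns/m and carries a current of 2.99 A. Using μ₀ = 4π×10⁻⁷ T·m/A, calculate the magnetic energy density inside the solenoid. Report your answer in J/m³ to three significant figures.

B = μ₀nI = (4π×10⁻⁷)(4.700×10^3)(2.99) = 1.766×10^-2 T.
u = B²/(2μ₀) = (1.766×10^-2)²/(2×4π×10⁻⁷) = 124.1 J/m³.

u ≈ 124 J/m³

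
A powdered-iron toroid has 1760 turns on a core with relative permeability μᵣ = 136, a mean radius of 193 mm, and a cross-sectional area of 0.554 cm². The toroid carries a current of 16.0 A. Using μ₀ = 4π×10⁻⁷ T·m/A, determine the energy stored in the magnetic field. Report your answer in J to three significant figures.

L = μ₀μᵣN²A/(2πR) = (4π×10⁻⁷)(136)(1760)²(5.540×10^-5)/(2π×0.193) = 2.419×10^-2 H.
U = ½LI² = ½(2.419×10^-2)(16.0)² = 3.096 J.

U ≈ 3.10 J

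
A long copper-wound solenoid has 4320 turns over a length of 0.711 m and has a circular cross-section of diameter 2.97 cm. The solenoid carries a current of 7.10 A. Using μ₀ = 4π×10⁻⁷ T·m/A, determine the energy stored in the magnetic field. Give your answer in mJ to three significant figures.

U ≈ 576 mJ

A = π(d/2)² = π(1.485×10^-2 m)² = 6.928×10^-4 m².
L = μ₀N²A/ℓ = (4π×10⁻⁷)(4320)²(6.928×10^-4)/(0.711) = 2.285×10^-2 H.
U = ½LI² = ½(2.285×10^-2)(7.10)² = 0.576 J.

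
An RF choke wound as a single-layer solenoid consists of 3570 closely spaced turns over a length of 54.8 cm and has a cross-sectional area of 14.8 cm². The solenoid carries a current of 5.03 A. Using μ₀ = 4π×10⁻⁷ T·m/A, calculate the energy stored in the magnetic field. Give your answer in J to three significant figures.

U ≈ 0.547 J

A = 14.8 cm² = 1.480×10^-3 m².
L = μ₀N²A/ℓ = (4π×10⁻⁷)(3570)²(1.480×10^-3)/(0.548) = 4.325×10^-2 H.
U = ½LI² = ½(4.325×10^-2)(5.03)² = 0.5472 J.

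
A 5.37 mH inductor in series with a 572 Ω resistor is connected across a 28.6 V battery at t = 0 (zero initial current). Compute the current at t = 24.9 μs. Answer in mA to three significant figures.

I ≈ 46.5 mA

τ = L/R = 5.370×10^-3/572 = 9.388×10^-6 s; final current I_∞ = ε/R = 28.6/572 = 5.000×10^-2 A.
I(t) = I_∞(1 − e^(−t/τ)) with t/τ = 2.652.
I = (5.000×10^-2)(1 − e^(−2.652)) = 4.648×10^-2 A.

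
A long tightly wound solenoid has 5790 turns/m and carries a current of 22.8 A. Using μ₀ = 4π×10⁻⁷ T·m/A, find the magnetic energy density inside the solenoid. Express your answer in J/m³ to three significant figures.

B = μ₀nI = (4π×10⁻⁷)(5.790×10^3)(22.8) = 0.1659 T.
u = B²/(2μ₀) = (0.1659)²/(2×4π×10⁻⁷) = 1.09498×10^4 J/m³.

u ≈ 10900 J/m³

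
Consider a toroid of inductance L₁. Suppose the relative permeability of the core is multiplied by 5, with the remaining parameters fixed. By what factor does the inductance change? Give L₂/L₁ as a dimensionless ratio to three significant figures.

L₂/L₁ = 5.00

For a toroid, L ∝ μᵣN²A/R.
L₂/L₁ = (5) = 5.00.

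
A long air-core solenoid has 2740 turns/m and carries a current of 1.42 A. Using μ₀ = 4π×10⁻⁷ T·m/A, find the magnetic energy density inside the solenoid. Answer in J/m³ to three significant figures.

u ≈ 9.51 J/m³

B = μ₀nI = (4π×10⁻⁷)(2.740×10^3)(1.42) = 4.889×10^-3 T.
u = B²/(2μ₀) = (4.889×10^-3)²/(2×4π×10⁻⁷) = 9.512 J/m³.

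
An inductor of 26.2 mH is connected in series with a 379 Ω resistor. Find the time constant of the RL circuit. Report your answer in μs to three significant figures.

τ = L/R = (2.620×10^-2 H)/(379 Ω) = 6.913×10^-5 s.

τ ≈ 69.1 μs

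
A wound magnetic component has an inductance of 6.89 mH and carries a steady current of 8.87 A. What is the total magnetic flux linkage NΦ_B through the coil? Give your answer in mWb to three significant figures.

From L = NΦ_B/I, the flux linkage is NΦ_B = LI.
NΦ_B = (6.890×10^-3 H)(8.87 A) = 6.111×10^-2 Wb.

NΦ_B ≈ 61.1 mWb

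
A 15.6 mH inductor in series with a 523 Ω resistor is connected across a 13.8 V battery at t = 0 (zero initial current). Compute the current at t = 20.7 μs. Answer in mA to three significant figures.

I ≈ 13.2 mA

τ = L/R = 1.560×10^-2/523 = 2.983×10^-5 s; final current I_∞ = ε/R = 13.8/523 = 2.639×10^-2 A.
I(t) = I_∞(1 − e^(−t/τ)) with t/τ = 0.694.
I = (2.639×10^-2)(1 − e^(−0.694)) = 1.320×10^-2 A.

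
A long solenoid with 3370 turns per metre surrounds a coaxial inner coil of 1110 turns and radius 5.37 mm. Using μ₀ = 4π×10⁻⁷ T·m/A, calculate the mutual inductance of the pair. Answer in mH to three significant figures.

The outer solenoid produces a uniform field B₁ = μ₀n₁I₁ across the inner coil,
so the flux linkage is N₂Φ = N₂B₁A₂ = μ₀n₁N₂A₂·I₁, giving M = μ₀n₁N₂A₂.
A₂ = πr² = π(5.370×10^-3 m)² = 9.059×10^-5 m².
M = (4π×10⁻⁷)(3370)(1110)(9.059×10^-5) = 4.259×10^-4 H.

M ≈ 0.426 mH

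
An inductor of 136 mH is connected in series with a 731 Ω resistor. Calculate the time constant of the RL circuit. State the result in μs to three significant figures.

τ ≈ 186 μs

τ = L/R = (0.136 H)/(731 Ω) = 1.860×10^-4 s.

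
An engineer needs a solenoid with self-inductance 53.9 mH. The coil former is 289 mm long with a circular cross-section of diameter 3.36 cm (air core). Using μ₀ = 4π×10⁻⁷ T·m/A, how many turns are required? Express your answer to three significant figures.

A = π(d/2)² = π(1.680×10^-2 m)² = 8.867×10^-4 m².
From L = μ₀N²A/ℓ, N = √(Lℓ / (μ₀A)).
N = √[(5.390×10^-2)(0.289) / ((4π×10⁻⁷)×8.867×10^-4)] = √(1.398×10^7) ≈ 3739.0.

N ≈ 3740 turns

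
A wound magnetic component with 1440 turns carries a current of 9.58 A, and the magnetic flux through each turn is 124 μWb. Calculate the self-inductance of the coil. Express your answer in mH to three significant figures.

Self-inductance is defined by L = NΦ_B/I (flux linkage over current).
L = (1440)(1.240×10^-4 Wb)/(9.58 A) = 1.864×10^-2 H.

L ≈ 18.6 mH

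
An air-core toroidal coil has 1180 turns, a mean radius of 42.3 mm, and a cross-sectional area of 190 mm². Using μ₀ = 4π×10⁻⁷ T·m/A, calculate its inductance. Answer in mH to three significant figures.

For a thin toroid, L = μ₀N²A/(2πR).
L = (4π×10⁻⁷)(1180)²(1.900×10^-4) / (2π×4.230×10^-2 m) = 1.251×10^-3 H.

L ≈ 1.25 mH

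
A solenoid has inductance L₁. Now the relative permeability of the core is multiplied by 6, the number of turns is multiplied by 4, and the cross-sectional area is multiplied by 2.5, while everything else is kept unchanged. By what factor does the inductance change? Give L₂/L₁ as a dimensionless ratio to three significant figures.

L₂/L₁ = 240

For a solenoid, L ∝ μᵣN²A/ℓ.
L₂/L₁ = (6) × (4)^2 × (2.5) = 240.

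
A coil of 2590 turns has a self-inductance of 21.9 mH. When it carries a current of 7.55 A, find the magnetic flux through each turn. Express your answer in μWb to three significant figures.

Φ_B ≈ 63.8 μWb

From L = NΦ_B/I, the flux per turn is Φ_B = LI/N.
Φ_B = (2.190×10^-2 H)(7.55 A)/2590 = 6.384×10^-5 Wb.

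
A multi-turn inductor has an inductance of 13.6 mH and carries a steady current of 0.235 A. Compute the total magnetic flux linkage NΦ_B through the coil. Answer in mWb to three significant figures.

From L = NΦ_B/I, the flux linkage is NΦ_B = LI.
NΦ_B = (1.360×10^-2 H)(0.235 A) = 3.196×10^-3 Wb.

NΦ_B ≈ 3.20 mWb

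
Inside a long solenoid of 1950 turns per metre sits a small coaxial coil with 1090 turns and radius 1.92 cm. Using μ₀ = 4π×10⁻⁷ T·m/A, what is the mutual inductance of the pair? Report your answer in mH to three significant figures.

M ≈ 3.09 mH

The outer solenoid produces a uniform field B₁ = μ₀n₁I₁ across the inner coil,
so the flux linkage is N₂Φ = N₂B₁A₂ = μ₀n₁N₂A₂·I₁, giving M = μ₀n₁N₂A₂.
A₂ = πr² = π(1.920×10^-2 m)² = 1.158×10^-3 m².
M = (4π×10⁻⁷)(1950)(1090)(1.158×10^-3) = 3.093×10^-3 H.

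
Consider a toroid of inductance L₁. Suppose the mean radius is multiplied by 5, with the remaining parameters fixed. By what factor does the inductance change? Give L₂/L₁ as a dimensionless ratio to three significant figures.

For a toroid, L ∝ μᵣN²A/R.
L₂/L₁ = (5)^-1 = 0.200.

L₂/L₁ = 0.200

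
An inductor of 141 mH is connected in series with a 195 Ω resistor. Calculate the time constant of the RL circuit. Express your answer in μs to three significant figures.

τ = L/R = (0.141 H)/(195 Ω) = 7.231×10^-4 s.

τ ≈ 723 μs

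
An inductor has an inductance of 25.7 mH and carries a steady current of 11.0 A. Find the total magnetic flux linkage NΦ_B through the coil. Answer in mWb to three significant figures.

From L = NΦ_B/I, the flux linkage is NΦ_B = LI.
NΦ_B = (2.570×10^-2 H)(11.0 A) = 0.2827 Wb.

NΦ_B ≈ 283 mWb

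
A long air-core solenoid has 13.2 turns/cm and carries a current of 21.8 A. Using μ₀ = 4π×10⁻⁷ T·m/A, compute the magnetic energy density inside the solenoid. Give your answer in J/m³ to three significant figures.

B = μ₀nI = (4π×10⁻⁷)(1.320×10^3)(21.8) = 3.616×10^-2 T.
u = B²/(2μ₀) = (3.616×10^-2)²/(2×4π×10⁻⁷) = 520.3 J/m³.

u ≈ 520 J/m³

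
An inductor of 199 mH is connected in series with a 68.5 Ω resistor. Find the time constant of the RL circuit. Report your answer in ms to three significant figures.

τ ≈ 2.91 ms

τ = L/R = (0.199 H)/(68.5 Ω) = 2.905×10^-3 s.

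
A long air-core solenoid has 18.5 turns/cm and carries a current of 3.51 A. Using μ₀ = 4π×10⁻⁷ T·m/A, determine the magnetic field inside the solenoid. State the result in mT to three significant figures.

Inside a long solenoid, B = μ₀nI.
B = (4π×10⁻⁷)(1.850×10^3 m⁻¹)(3.51 A) = 8.160×10^-3 T.

B ≈ 8.16 mT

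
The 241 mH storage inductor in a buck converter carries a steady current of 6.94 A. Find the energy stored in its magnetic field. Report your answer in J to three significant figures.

Stored magnetic energy: U = ½LI².
U = ½(0.241 H)(6.94 A)² = 5.804 J.

U ≈ 5.80 J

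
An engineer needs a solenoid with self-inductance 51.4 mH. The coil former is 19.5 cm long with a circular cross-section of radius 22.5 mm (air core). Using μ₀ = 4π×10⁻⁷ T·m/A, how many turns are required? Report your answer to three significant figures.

N ≈ 2240 turns

A = πr² = π(2.250×10^-2 m)² = 1.590×10^-3 m².
From L = μ₀N²A/ℓ, N = √(Lℓ / (μ₀A)).
N = √[(5.140×10^-2)(0.195) / ((4π×10⁻⁷)×1.590×10^-3)] = √(5.015×10^6) ≈ 2239.4.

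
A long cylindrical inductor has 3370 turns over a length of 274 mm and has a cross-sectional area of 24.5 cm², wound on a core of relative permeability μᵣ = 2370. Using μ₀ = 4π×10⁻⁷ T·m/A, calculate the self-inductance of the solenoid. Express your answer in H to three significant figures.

A = 24.5 cm² = 2.450×10^-3 m².
For a long solenoid, L = μ₀μᵣN²A/ℓ.
L = (4π×10⁻⁷)(2370)(3370)²(2.450×10^-3)/(0.274 m) = 302.4 H.

L ≈ 302 H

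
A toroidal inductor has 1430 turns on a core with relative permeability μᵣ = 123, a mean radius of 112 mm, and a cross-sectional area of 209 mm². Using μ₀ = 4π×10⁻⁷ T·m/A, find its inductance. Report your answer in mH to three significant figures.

L ≈ 93.9 mH

For a thin toroid, L = μ₀μᵣN²A/(2πR).
L = (4π×10⁻⁷)(123)(1430)²(2.090×10^-4) / (2π×0.112 m) = 9.387×10^-2 H.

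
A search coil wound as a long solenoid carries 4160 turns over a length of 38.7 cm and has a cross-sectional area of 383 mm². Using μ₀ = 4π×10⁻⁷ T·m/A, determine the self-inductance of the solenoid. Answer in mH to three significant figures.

L ≈ 21.5 mH

A = 383 mm² = 3.830×10^-4 m².
For a long solenoid, L = μ₀N²A/ℓ.
L = (4π×10⁻⁷)(4160)²(3.830×10^-4)/(0.387 m) = 2.152×10^-2 H.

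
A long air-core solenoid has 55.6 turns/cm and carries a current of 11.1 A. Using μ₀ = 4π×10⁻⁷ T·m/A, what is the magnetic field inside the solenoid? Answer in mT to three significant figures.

B ≈ 77.6 mT

Inside a long solenoid, B = μ₀nI.
B = (4π×10⁻⁷)(5.560×10^3 m⁻¹)(11.1 A) = 7.755×10^-2 T.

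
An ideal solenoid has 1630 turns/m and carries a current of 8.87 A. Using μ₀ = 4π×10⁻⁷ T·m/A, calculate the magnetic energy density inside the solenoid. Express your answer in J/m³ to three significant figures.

B = μ₀nI = (4π×10⁻⁷)(1.630×10^3)(8.87) = 1.817×10^-2 T.
u = B²/(2μ₀) = (1.817×10^-2)²/(2×4π×10⁻⁷) = 131.3 J/m³.

u ≈ 131 J/m³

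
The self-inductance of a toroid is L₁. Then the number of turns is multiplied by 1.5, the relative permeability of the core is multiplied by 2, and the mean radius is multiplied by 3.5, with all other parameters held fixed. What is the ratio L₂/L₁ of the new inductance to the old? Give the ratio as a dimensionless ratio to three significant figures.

L₂/L₁ = 1.29

For a toroid, L ∝ μᵣN²A/R.
L₂/L₁ = (1.5)^2 × (2) × (3.5)^-1 = 1.29.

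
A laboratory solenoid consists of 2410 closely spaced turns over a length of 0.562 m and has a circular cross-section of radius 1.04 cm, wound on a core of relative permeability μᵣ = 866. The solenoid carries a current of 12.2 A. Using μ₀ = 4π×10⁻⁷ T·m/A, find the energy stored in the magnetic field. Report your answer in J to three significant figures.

U ≈ 284 J

A = πr² = π(1.040×10^-2 m)² = 3.398×10^-4 m².
L = μ₀μᵣN²A/ℓ = (4π×10⁻⁷)(866)(2410)²(3.398×10^-4)/(0.562) = 3.822 H.
U = ½LI² = ½(3.822)(12.2)² = 284.4 J.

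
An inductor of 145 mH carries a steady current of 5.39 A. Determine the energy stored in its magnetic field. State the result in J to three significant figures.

U ≈ 2.11 J

Stored magnetic energy: U = ½LI².
U = ½(0.145 H)(5.39 A)² = 2.106 J.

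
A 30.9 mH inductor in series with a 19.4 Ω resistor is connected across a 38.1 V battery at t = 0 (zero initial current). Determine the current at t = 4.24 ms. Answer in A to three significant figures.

I ≈ 1.83 A

τ = L/R = 3.090×10^-2/19.4 = 1.593×10^-3 s; final current I_∞ = ε/R = 38.1/19.4 = 1.964 A.
I(t) = I_∞(1 − e^(−t/τ)) with t/τ = 2.662.
I = (1.964)(1 − e^(−2.662)) = 1.827 A.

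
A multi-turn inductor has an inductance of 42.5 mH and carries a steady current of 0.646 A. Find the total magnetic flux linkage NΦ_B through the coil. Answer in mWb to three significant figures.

NΦ_B ≈ 27.5 mWb

From L = NΦ_B/I, the flux linkage is NΦ_B = LI.
NΦ_B = (4.250×10^-2 H)(0.646 A) = 2.746×10^-2 Wb.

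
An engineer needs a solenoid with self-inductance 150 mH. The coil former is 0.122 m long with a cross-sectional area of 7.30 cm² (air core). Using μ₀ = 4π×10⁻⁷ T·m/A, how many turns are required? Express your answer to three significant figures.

N ≈ 4470 turns

A = 7.30 cm² = 7.300×10^-4 m².
From L = μ₀N²A/ℓ, N = √(Lℓ / (μ₀A)).
N = √[(0.15)(0.122) / ((4π×10⁻⁷)×7.300×10^-4)] = √(1.9949×10^7) ≈ 4466.4.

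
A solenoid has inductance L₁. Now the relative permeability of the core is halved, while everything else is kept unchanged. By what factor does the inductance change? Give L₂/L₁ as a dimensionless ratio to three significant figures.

For a solenoid, L ∝ μᵣN²A/ℓ.
L₂/L₁ = (0.5) = 0.500.

L₂/L₁ = 0.500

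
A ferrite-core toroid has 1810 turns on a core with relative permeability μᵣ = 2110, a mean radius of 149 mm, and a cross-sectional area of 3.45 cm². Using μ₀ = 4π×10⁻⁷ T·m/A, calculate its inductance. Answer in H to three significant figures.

L ≈ 3.20 H

For a thin toroid, L = μ₀μᵣN²A/(2πR).
L = (4π×10⁻⁷)(2110)(1810)²(3.450×10^-4) / (2π×0.149 m) = 3.201 H.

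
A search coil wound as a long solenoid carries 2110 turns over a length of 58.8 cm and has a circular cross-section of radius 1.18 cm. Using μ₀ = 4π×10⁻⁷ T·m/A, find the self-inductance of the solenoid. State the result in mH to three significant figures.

L ≈ 4.16 mH

A = πr² = π(1.180×10^-2 m)² = 4.374×10^-4 m².
For a long solenoid, L = μ₀N²A/ℓ.
L = (4π×10⁻⁷)(2110)²(4.374×10^-4)/(0.588 m) = 4.162×10^-3 H.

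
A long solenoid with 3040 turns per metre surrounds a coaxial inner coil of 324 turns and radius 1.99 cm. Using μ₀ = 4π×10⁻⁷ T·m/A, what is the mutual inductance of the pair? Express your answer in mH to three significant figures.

M ≈ 1.54 mH

The outer solenoid produces a uniform field B₁ = μ₀n₁I₁ across the inner coil,
so the flux linkage is N₂Φ = N₂B₁A₂ = μ₀n₁N₂A₂·I₁, giving M = μ₀n₁N₂A₂.
A₂ = πr² = π(1.990×10^-2 m)² = 1.244×10^-3 m².
M = (4π×10⁻⁷)(3040)(324)(1.244×10^-3) = 1.540×10^-3 H.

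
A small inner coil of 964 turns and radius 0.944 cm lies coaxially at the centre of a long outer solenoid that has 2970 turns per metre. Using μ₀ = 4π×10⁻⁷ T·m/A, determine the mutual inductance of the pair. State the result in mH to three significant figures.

The outer solenoid produces a uniform field B₁ = μ₀n₁I₁ across the inner coil,
so the flux linkage is N₂Φ = N₂B₁A₂ = μ₀n₁N₂A₂·I₁, giving M = μ₀n₁N₂A₂.
A₂ = πr² = π(9.440×10^-3 m)² = 2.800×10^-4 m².
M = (4π×10⁻⁷)(2970)(964)(2.800×10^-4) = 1.007×10^-3 H.

M ≈ 1.01 mH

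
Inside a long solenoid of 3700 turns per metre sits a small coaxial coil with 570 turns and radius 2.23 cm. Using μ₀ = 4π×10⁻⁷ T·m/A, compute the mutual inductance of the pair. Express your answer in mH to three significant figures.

M ≈ 4.14 mH

The outer solenoid produces a uniform field B₁ = μ₀n₁I₁ across the inner coil,
so the flux linkage is N₂Φ = N₂B₁A₂ = μ₀n₁N₂A₂·I₁, giving M = μ₀n₁N₂A₂.
A₂ = πr² = π(2.230×10^-2 m)² = 1.562×10^-3 m².
M = (4π×10⁻⁷)(3700)(570)(1.562×10^-3) = 4.140×10^-3 H.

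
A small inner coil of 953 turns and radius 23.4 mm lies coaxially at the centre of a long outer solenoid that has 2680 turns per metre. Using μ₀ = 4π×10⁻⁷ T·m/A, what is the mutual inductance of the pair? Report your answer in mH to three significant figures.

M ≈ 5.52 mH

The outer solenoid produces a uniform field B₁ = μ₀n₁I₁ across the inner coil,
so the flux linkage is N₂Φ = N₂B₁A₂ = μ₀n₁N₂A₂·I₁, giving M = μ₀n₁N₂A₂.
A₂ = πr² = π(2.340×10^-2 m)² = 1.720×10^-3 m².
M = (4π×10⁻⁷)(2680)(953)(1.720×10^-3) = 5.521×10^-3 H.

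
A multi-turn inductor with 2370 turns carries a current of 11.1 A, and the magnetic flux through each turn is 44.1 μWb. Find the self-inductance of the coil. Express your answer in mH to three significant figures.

Self-inductance is defined by L = NΦ_B/I (flux linkage over current).
L = (2370)(4.410×10^-5 Wb)/(11.1 A) = 9.416×10^-3 H.

L ≈ 9.42 mH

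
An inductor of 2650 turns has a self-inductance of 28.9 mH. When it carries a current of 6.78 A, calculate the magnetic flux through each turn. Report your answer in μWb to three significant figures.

From L = NΦ_B/I, the flux per turn is Φ_B = LI/N.
Φ_B = (2.890×10^-2 H)(6.78 A)/2650 = 7.394×10^-5 Wb.

Φ_B ≈ 73.9 μWb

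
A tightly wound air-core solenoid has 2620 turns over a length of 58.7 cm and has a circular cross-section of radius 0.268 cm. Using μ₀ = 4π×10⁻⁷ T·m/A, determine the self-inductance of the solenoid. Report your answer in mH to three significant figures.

L ≈ 0.332 mH

A = πr² = π(2.680×10^-3 m)² = 2.256×10^-5 m².
For a long solenoid, L = μ₀N²A/ℓ.
L = (4π×10⁻⁷)(2620)²(2.256×10^-5)/(0.587 m) = 3.316×10^-4 H.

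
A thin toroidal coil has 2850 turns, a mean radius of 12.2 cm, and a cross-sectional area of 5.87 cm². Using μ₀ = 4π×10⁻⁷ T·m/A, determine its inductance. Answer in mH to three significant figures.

For a thin toroid, L = μ₀N²A/(2πR).
L = (4π×10⁻⁷)(2850)²(5.870×10^-4) / (2π×0.122 m) = 7.816×10^-3 H.

L ≈ 7.82 mH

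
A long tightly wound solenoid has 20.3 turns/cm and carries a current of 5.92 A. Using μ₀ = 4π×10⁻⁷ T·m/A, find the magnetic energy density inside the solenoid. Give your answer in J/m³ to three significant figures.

B = μ₀nI = (4π×10⁻⁷)(2.030×10^3)(5.92) = 1.510×10^-2 T.
u = B²/(2μ₀) = (1.510×10^-2)²/(2×4π×10⁻⁷) = 90.74 J/m³.

u ≈ 90.7 J/m³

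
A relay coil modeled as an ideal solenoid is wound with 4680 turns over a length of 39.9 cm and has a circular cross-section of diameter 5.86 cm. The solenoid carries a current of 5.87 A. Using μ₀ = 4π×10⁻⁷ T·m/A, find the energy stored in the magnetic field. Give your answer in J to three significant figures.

U ≈ 3.21 J

A = π(d/2)² = π(2.930×10^-2 m)² = 2.697×10^-3 m².
L = μ₀N²A/ℓ = (4π×10⁻⁷)(4680)²(2.697×10^-3)/(0.399) = 0.186 H.
U = ½LI² = ½(0.186)(5.87)² = 3.205 J.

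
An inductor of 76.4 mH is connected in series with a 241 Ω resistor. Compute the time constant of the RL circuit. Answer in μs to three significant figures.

τ = L/R = (7.640×10^-2 H)/(241 Ω) = 3.170×10^-4 s.

τ ≈ 317 μs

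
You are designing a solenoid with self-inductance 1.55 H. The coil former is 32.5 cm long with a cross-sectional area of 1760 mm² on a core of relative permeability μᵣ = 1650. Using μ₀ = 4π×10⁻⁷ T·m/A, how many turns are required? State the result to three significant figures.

A = 1760 mm² = 1.760×10^-3 m².
From L = μ₀μᵣN²A/ℓ, N = √(Lℓ / (μ₀μᵣA)).
N = √[(1.55)(0.325) / ((4π×10⁻⁷)(1650)×1.760×10^-3)] = √(1.380×10^5) ≈ 371.5.

N ≈ 372 turns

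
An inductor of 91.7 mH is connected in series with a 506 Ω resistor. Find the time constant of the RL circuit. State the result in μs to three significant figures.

τ ≈ 181 μs

τ = L/R = (9.170×10^-2 H)/(506 Ω) = 1.812×10^-4 s.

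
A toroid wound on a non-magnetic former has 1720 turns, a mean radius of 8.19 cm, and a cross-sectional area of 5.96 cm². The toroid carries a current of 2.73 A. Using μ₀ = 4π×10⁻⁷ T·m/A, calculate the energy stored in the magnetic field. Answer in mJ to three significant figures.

U ≈ 16.0 mJ

L = μ₀N²A/(2πR) = (4π×10⁻⁷)(1720)²(5.960×10^-4)/(2π×8.190×10^-2) = 4.306×10^-3 H.
U = ½LI² = ½(4.306×10^-3)(2.73)² = 1.6045×10^-2 J.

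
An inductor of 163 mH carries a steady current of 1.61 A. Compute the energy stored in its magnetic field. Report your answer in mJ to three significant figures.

Stored magnetic energy: U = ½LI².
U = ½(0.163 H)(1.61 A)² = 0.2113 J.

U ≈ 211 mJ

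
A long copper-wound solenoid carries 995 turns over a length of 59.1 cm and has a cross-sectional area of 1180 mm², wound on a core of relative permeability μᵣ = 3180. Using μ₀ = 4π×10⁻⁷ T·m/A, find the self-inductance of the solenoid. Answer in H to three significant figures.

A = 1180 mm² = 1.180×10^-3 m².
For a long solenoid, L = μ₀μᵣN²A/ℓ.
L = (4π×10⁻⁷)(3180)(995)²(1.180×10^-3)/(0.591 m) = 7.899 H.

L ≈ 7.90 H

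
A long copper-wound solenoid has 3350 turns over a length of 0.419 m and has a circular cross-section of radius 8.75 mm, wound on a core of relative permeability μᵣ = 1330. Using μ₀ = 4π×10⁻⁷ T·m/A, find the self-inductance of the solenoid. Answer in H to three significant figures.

A = πr² = π(8.750×10^-3 m)² = 2.405×10^-4 m².
For a long solenoid, L = μ₀μᵣN²A/ℓ.
L = (4π×10⁻⁷)(1330)(3350)²(2.405×10^-4)/(0.419 m) = 10.77 H.

L ≈ 10.8 H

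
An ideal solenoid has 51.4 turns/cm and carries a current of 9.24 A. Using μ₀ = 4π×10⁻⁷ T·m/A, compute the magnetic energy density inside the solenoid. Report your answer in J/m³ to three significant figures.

u ≈ 1420 J/m³

B = μ₀nI = (4π×10⁻⁷)(5.140×10^3)(9.24) = 5.968×10^-2 T.
u = B²/(2μ₀) = (5.968×10^-2)²/(2×4π×10⁻⁷) = 1.417×10^3 J/m³.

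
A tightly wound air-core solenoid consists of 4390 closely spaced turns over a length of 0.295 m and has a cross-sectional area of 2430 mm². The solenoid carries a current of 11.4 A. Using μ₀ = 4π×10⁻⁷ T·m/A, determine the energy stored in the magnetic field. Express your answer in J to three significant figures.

U ≈ 13.0 J

A = 2430 mm² = 2.430×10^-3 m².
L = μ₀N²A/ℓ = (4π×10⁻⁷)(4390)²(2.430×10^-3)/(0.295) = 0.19949 H.
U = ½LI² = ½(0.19949)(11.4)² = 12.96 J.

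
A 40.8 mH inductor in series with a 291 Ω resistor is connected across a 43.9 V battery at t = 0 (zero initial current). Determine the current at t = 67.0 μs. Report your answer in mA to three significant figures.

τ = L/R = 4.080×10^-2/291 = 1.402×10^-4 s; final current I_∞ = ε/R = 43.9/291 = 0.1509 A.
I(t) = I_∞(1 − e^(−t/τ)) with t/τ = 0.478.
I = (0.1509)(1 − e^(−0.478)) = 5.731×10^-2 A.

I ≈ 57.3 mA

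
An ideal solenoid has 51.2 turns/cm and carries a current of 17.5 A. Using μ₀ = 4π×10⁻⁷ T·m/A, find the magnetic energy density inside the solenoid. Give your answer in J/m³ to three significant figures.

B = μ₀nI = (4π×10⁻⁷)(5.120×10^3)(17.5) = 0.1126 T.
u = B²/(2μ₀) = (0.1126)²/(2×4π×10⁻⁷) = 5.044×10^3 J/m³.

u ≈ 5040 J/m³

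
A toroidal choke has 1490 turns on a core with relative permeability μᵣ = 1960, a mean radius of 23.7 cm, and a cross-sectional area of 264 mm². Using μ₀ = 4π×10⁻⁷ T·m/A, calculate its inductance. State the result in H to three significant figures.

For a thin toroid, L = μ₀μᵣN²A/(2πR).
L = (4π×10⁻⁷)(1960)(1490)²(2.640×10^-4) / (2π×0.237 m) = 0.9694 H.

L ≈ 0.969 H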